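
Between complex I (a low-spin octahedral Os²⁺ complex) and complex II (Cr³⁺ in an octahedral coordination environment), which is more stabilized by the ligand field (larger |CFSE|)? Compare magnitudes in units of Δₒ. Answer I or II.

I

I: Os is in group 8, so Os²⁺ is d⁶ (8 − 2 = 6); t₂g⁶ eg⁰, CFSE = -2.4Δₒ.
II: Cr sits in group 6; removing 3 electrons leaves Cr³⁺ with 6 − 3 = 3 d electrons; For octahedral d³ the high- and low-spin configurations coincide; t₂g³ eg⁰, CFSE = -1.2Δₒ.
So I has the larger |CFSE|.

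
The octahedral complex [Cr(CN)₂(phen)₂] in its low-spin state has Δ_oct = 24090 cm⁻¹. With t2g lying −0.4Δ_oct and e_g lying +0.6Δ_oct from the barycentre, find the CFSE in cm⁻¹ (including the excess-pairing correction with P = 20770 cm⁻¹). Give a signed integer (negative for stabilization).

-17774

Ligand charges: 2×(-1) from CN⁻ and 2×(+0) from phen sum to -2; with overall charge +0, Cr is +2.
Cr²⁺: group 6, so d-count = 6 − 2 = 4.
Electron filling gives t2g^4 e_g^0.
Orbital CFSE = 4(-0.4) + 0(0.6) = -1.6Δ_oct = -1.6 × 24090 = -38544 cm⁻¹.
High-spin d⁴ would be t2g^3 e_g^1 with 0 pairs; low-spin has 1, so 1 excess pair costs +1P = +20770 cm⁻¹.
Overall CFSE = -38544 + 20770 = -17774 cm⁻¹.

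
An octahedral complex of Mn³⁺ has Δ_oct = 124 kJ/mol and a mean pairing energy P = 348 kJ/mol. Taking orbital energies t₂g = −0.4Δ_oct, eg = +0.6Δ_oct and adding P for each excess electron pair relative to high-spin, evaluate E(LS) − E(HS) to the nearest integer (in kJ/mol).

Mn³⁺: group 7, so d-count = 7 − 3 = 4.
High-spin d⁴ fills as t₂g³ eg¹ with CFSE 3(−0.4) + 1(+0.6) = -0.6Δ_oct = -74 kJ/mol.
For low-spin the configuration is t₂g⁴ eg⁰: orbital energy -1.6 × 124 = -198 kJ/mol, and 1 additional pair relative to high-spin adds 348 kJ/mol, giving 150 kJ/mol.
E(LS) − E(HS) = 150 − (-74) = 224 kJ/mol.

224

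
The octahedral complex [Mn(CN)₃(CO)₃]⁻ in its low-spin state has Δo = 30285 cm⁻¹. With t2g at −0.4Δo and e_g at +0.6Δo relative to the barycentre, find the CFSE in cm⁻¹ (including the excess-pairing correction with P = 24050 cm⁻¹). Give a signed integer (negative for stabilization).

Ligand charges: 3×(-1) from CN⁻ and 3×(+0) from CO sum to -3; with overall charge -1, Mn is +2.
Mn sits in group 7; removing 2 electrons leaves Mn²⁺ with 7 − 2 = 5 d electrons.
Configuration: t2g^5 e_g^0.
Orbital CFSE = 5(-0.4) + 0(0.6) = -2.0Δo = -2.0 × 30285 = -60570 cm⁻¹.
Pairing penalty: 2 pairs vs 0 in the high-spin reference → 2 extra × P = 48100 cm⁻¹.
Net CFSE = -60570 + 48100 = -12470 cm⁻¹.

-12470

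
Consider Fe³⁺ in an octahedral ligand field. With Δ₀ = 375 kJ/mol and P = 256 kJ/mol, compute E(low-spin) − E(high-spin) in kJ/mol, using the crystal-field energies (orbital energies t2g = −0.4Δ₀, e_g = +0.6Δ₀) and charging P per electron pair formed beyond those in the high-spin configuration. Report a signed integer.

-238

Fe is in group 8, so Fe³⁺ is d⁵ (8 − 3 = 5).
High-spin d⁵ fills as t2g^3 e_g^2 with CFSE 3(−0.4) + 2(+0.6) = 0.0Δ₀ = 0 kJ/mol.
Low-spin: t2g^5 e_g^0, orbital CFSE = -2.0Δ₀ = -750 kJ/mol; plus 2 excess pairs × P = +512 kJ/mol; total -238 kJ/mol.
Thus E(LS) − E(HS) = -238 kJ/mol.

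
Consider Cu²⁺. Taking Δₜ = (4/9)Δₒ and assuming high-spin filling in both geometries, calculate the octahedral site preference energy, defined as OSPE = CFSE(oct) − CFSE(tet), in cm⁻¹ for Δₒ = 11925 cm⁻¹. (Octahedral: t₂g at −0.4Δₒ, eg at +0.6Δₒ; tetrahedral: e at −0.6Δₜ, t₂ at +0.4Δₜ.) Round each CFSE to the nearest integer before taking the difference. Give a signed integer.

Cu is in group 11, so Cu²⁺ is d⁹ (11 − 2 = 9).
In an octahedral site d⁹ (HS) is t2g^6 e_g^3, giving CFSE(oct) = -0.6Δₒ = -7155 cm⁻¹.
In a tetrahedral site the filling is e^4 t2^5: CFSE(tet) = -0.4Δₜ = -0.4 × (4/9)(11925) = -2120 cm⁻¹.
Subtracting, OSPE = -7155 − (-2120) = -5035 cm⁻¹.

-5035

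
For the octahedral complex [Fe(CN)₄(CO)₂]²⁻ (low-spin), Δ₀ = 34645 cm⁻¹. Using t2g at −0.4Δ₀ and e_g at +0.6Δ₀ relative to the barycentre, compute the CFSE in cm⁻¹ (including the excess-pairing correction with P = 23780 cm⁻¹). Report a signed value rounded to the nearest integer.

-35588

Ligand charges: 4×(-1) from CN⁻ and 2×(+0) from CO sum to -4; with overall charge -2, Fe is +2.
Fe sits in group 8; removing 2 electrons leaves Fe²⁺ with 8 − 2 = 6 d electrons.
The d⁶ electrons fill as t2g^6 e_g^0.
Orbital CFSE = 6(-0.4) + 0(0.6) = -2.4Δ₀ = -2.4 × 34645 = -83148 cm⁻¹.
High-spin d⁶ would be t2g^4 e_g^2 with 1 pair; low-spin has 3, so 2 excess pairs cost +2P = +47560 cm⁻¹.
Overall CFSE = -83148 + 47560 = -35588 cm⁻¹.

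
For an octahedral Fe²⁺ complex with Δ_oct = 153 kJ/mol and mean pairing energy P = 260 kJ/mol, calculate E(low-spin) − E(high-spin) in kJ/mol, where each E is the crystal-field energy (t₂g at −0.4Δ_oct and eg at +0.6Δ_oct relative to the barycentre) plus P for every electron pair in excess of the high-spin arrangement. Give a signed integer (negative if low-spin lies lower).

Fe²⁺: group 8, so d-count = 8 − 2 = 6.
High-spin: t₂g⁴ eg², CFSE = -0.4Δ_oct = -61 kJ/mol.
For low-spin the configuration is t₂g⁶ eg⁰: orbital energy -2.4 × 153 = -367 kJ/mol, and 2 additional pairs relative to high-spin add 520 kJ/mol, giving 153 kJ/mol.
E(LS) − E(HS) = 153 − (-61) = 214 kJ/mol.

214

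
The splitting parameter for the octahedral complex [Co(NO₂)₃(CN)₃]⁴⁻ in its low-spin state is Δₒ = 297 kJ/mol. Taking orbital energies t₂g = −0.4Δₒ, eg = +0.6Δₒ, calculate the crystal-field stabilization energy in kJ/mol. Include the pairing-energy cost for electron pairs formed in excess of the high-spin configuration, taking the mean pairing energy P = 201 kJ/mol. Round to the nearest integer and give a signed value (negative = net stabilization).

-334

Ligand charges: 3×(-1) from NO₂⁻ and 3×(-1) from CN⁻ sum to -6; with overall charge -4, Co is +2.
Group 9 minus oxidation state +2 gives a d⁷ configuration for Co²⁺.
The d⁷ electrons fill as t₂g⁶ eg¹.
CFSE(orbital) = 6×(-0.4Δₒ) + 1×(0.6Δₒ) = -1.8Δₒ; with Δₒ = 297 kJ/mol that is -535 kJ/mol.
High-spin d⁷ would be t₂g⁵ eg² with 2 pairs; low-spin has 3, so 1 excess pair costs +1P = +201 kJ/mol.
Combining: -535 + 201 = -334 kJ/mol.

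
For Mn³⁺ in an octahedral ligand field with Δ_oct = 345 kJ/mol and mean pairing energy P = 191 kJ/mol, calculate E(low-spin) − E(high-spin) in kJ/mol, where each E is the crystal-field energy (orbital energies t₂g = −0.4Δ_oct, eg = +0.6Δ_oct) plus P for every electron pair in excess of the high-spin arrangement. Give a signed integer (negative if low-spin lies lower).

-154

Mn sits in group 7; removing 3 electrons leaves Mn³⁺ with 7 − 3 = 4 d electrons.
In the high-spin limit (t₂g³ eg¹) the orbital term is -0.6Δ_oct = -207 kJ/mol, with no excess pairing.
Low-spin: t₂g⁴ eg⁰, orbital CFSE = -1.6Δ_oct = -552 kJ/mol; plus 1 excess pair × P = +191 kJ/mol; total -361 kJ/mol.
The difference is -361 − (-207) = -154 kJ/mol, so low-spin lies lower.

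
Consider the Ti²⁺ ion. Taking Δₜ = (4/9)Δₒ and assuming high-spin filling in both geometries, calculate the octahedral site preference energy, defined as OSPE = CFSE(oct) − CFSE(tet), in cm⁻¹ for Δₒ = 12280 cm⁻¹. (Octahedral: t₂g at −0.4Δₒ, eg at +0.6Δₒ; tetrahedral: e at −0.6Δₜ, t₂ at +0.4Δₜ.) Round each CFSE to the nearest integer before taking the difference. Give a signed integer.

Ti²⁺: group 4, so d-count = 4 − 2 = 2.
Octahedral (high-spin): t2g^2 e_g^0, CFSE = 2(−0.4) + 0(+0.6) = -0.8Δₒ = -0.8 × 12280 = -9824 cm⁻¹.
Tetrahedral: e^2 t2^0, CFSE = 2(−0.6) + 0(+0.4) = -1.2Δₜ = -1.2 × (4/9) × 12280 = -6549 cm⁻¹.
Subtracting, OSPE = -9824 − (-6549) = -3275 cm⁻¹.

-3275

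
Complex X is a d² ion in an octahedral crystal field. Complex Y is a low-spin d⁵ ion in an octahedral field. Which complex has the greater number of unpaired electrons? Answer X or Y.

X: For octahedral d² the high- and low-spin configurations coincide; t₂g² eg⁰ → 2 unpaired.
Y: t₂g⁵ eg⁰ → 1 unpaired.
So X has more unpaired electrons.

X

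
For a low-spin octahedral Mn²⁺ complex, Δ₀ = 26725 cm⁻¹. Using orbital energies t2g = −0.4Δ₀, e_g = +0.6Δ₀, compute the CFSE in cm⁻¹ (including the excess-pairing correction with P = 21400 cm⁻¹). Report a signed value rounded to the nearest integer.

Mn²⁺: group 7, so d-count = 7 − 2 = 5.
The d⁵ electrons fill as t2g^5 e_g^0.
CFSE(orbital) = 5×(-0.4Δ₀) + 0×(0.6Δ₀) = -2.0Δ₀; with Δ₀ = 26725 cm⁻¹ that is -53450 cm⁻¹.
High-spin d⁵ would be t2g^3 e_g^2 with 0 pairs; low-spin has 2, so 2 excess pairs cost +2P = +42800 cm⁻¹.
Overall CFSE = -53450 + 42800 = -10650 cm⁻¹.

-10650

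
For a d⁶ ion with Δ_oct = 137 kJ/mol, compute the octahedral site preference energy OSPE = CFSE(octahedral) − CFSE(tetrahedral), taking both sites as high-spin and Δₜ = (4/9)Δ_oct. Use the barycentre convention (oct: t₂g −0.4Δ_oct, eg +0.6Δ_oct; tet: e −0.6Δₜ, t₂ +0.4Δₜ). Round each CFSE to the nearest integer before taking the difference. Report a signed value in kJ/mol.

-18

Octahedral (high-spin): t2g^4 e_g^2, CFSE = 4(−0.4) + 2(+0.6) = -0.4Δ_oct = -0.4 × 137 = -55 kJ/mol.
Tetrahedral e^3 t2^3 gives -0.6Δₜ = -0.6 × (4/9) × 137 = -37 kJ/mol.
Subtracting, OSPE = -55 − (-37) = -18 kJ/mol.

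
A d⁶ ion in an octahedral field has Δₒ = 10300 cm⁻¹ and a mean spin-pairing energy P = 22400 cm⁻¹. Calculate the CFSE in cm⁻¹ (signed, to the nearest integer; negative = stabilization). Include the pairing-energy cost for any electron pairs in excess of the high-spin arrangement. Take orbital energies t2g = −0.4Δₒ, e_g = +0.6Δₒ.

-4120

With Δₒ < P the complex is high-spin.
That gives t2g^4 e_g^2.
Orbital CFSE = -0.4Δₒ = -0.4 × 10300 = -4120 cm⁻¹.
High-spin has no excess pairs, so no pairing correction applies.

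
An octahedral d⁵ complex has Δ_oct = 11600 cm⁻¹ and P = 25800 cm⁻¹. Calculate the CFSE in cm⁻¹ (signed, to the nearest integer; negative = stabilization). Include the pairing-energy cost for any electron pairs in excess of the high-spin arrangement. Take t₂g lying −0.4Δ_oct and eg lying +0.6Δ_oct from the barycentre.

With Δ_oct < P the complex is high-spin.
Configuration: t₂g³ eg².
Orbital CFSE = 0.0Δ_oct = 0.0 × 11600 = 0 cm⁻¹.
High-spin has no excess pairs, so no pairing correction applies.

0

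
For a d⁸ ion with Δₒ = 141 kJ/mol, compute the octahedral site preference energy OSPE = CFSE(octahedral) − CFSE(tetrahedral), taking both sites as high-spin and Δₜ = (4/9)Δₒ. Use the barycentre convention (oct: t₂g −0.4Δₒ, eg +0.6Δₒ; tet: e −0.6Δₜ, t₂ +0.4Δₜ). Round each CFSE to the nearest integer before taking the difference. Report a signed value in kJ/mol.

-119

Octahedral high-spin t2g^6 e_g^2: CFSE = -1.2 × 141 = -169 kJ/mol.
Tetrahedral e^4 t2^4 gives -0.8Δₜ = -0.8 × (4/9) × 141 = -50 kJ/mol.
OSPE = -169 − (-50) = -119 kJ/mol.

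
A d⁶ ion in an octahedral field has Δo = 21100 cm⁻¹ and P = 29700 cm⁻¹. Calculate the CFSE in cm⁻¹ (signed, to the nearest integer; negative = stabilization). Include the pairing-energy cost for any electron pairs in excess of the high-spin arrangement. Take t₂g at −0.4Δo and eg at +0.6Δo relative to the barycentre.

-8440

With Δo < P the complex is high-spin.
Filling d⁶ accordingly: t₂g⁴ eg².
Orbital CFSE = -0.4Δo = -0.4 × 21100 = -8440 cm⁻¹.
High-spin has no excess pairs, so no pairing correction applies.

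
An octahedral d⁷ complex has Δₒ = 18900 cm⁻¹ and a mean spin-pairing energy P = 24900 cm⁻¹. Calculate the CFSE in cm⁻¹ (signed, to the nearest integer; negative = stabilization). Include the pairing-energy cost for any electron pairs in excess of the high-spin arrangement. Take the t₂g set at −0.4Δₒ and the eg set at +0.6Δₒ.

-15120

Δₒ < P, so pairing is avoided: the ground state is high-spin.
Filling d⁷ accordingly: t₂g⁵ eg².
Orbital CFSE = -0.8Δₒ = -0.8 × 18900 = -15120 cm⁻¹.
High-spin has no excess pairs, so no pairing correction applies.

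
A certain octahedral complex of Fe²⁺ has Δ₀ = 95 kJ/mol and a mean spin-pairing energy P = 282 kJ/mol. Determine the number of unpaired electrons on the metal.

4

Group 8 minus oxidation state +2 gives a d⁶ configuration for Fe²⁺.
Here Δ₀ < P (95 < 282), so the high-spin state is favoured.
That gives t2g^4 e_g^2.
Unpaired electrons: 4.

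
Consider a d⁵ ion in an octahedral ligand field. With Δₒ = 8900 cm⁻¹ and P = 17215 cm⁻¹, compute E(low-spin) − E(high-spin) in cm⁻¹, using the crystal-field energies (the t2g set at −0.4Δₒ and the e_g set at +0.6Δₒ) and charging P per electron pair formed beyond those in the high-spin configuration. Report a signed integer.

16630

High-spin: t2g^3 e_g^2, CFSE = 0.0Δₒ = 0 cm⁻¹.
Low-spin t2g^5 e_g^0 gives -2.0Δₒ = -17800 cm⁻¹, but forming 2 extra pairs costs 2P = 34430 cm⁻¹, so E(LS) = -17800 + 34430 = 16630 cm⁻¹.
Thus E(LS) − E(HS) = 16630 cm⁻¹.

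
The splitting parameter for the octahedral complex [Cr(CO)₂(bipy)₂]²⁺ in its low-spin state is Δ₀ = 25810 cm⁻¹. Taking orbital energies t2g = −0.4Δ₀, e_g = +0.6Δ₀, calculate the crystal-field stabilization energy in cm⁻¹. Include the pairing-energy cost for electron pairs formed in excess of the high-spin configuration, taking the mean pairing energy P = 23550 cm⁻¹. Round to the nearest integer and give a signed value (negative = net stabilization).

-17746

Ligand charges: 2×(+0) from CO and 2×(+0) from bipy sum to +0; with overall charge +2, Cr is +2.
Cr sits in group 6; removing 2 electrons leaves Cr²⁺ with 6 − 2 = 4 d electrons.
The d⁴ electrons fill as t2g^4 e_g^0.
Orbital CFSE = 4(-0.4) + 0(0.6) = -1.6Δ₀ = -1.6 × 25810 = -41296 cm⁻¹.
Relative to high-spin t2g^3 e_g^1 (0 paired), the low-spin configuration has 1 additional pair, contributing +1 × 23550 = +23550 cm⁻¹.
Combining: -41296 + 23550 = -17746 cm⁻¹.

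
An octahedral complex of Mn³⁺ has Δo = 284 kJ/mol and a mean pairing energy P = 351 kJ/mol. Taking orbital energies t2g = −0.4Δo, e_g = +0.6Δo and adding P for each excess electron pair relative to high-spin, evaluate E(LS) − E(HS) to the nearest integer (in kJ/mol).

Group 7 minus oxidation state +3 gives a d⁴ configuration for Mn³⁺.
In the high-spin limit (t2g^3 e_g^1) the orbital term is -0.6Δo = -170 kJ/mol, with no excess pairing.
For low-spin the configuration is t2g^4 e_g^0: orbital energy -1.6 × 284 = -454 kJ/mol, and 1 additional pair relative to high-spin adds 351 kJ/mol, giving -103 kJ/mol.
E(LS) − E(HS) = -103 − (-170) = 67 kJ/mol.

67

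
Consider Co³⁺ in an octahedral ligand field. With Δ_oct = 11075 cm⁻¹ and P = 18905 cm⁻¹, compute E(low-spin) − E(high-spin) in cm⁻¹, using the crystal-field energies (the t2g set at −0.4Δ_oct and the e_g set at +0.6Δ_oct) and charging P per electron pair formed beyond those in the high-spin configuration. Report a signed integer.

Group 9 minus oxidation state +3 gives a d⁶ configuration for Co³⁺.
High-spin: t2g^4 e_g^2, CFSE = -0.4Δ_oct = -4430 cm⁻¹.
For low-spin the configuration is t2g^6 e_g^0: orbital energy -2.4 × 11075 = -26580 cm⁻¹, and 2 additional pairs relative to high-spin add 37810 cm⁻¹, giving 11230 cm⁻¹.
The difference is 11230 − (-4430) = 15660 cm⁻¹, so high-spin lies lower.

15660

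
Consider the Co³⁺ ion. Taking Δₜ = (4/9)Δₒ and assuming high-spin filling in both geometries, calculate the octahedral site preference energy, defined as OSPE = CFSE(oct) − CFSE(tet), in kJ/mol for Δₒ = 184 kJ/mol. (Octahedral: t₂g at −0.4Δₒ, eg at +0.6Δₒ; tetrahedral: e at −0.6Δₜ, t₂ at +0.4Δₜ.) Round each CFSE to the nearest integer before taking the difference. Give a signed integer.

Co sits in group 9; removing 3 electrons leaves Co³⁺ with 9 − 3 = 6 d electrons.
Octahedral (high-spin): t₂g⁴ eg², CFSE = 4(−0.4) + 2(+0.6) = -0.4Δₒ = -0.4 × 184 = -74 kJ/mol.
Tetrahedral e³ t₂³ gives -0.6Δₜ = -0.6 × (4/9) × 184 = -49 kJ/mol.
OSPE = -74 − (-49) = -25 kJ/mol.

-25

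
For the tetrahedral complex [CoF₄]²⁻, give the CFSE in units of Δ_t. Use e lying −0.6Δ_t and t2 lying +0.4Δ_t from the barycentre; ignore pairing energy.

Each F⁻ contributes -1; 4 × (-1) = -4. With overall charge -2, Co is in the +2 oxidation state.
Co sits in group 9; removing 2 electrons leaves Co²⁺ with 9 − 2 = 7 d electrons.
With tetrahedral geometry the complex is necessarily high-spin.
Configuration: e^4 t2^3.
CFSE = 4(-0.6Δ_t) + 3(0.4Δ_t) = -2.4Δ_t + 1.2Δ_t = -1.2Δ_t.

-1.2 Δ_t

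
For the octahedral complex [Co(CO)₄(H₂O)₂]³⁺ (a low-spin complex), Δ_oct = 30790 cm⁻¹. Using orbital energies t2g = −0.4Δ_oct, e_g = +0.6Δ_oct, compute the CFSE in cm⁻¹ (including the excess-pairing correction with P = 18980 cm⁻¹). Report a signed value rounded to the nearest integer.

-35936

Ligand charges: 4×(+0) from CO and 2×(+0) from H₂O sum to +0; with overall charge +3, Co is +3.
Group 9 minus oxidation state +3 gives a d⁶ configuration for Co³⁺.
Electron filling gives t2g^6 e_g^0.
Orbital CFSE = 6(-0.4) + 0(0.6) = -2.4Δ_oct = -2.4 × 30790 = -73896 cm⁻¹.
High-spin d⁶ would be t2g^4 e_g^2 with 1 pair; low-spin has 3, so 2 excess pairs cost +2P = +37960 cm⁻¹.
Combining: -73896 + 37960 = -35936 cm⁻¹.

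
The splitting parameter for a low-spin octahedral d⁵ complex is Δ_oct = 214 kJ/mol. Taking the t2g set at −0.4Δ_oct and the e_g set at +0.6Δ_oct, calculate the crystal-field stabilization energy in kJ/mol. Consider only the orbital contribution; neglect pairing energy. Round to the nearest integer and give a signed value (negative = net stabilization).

The d⁵ electrons fill as t2g^5 e_g^0.
CFSE(orbital) = 5×(-0.4Δ_oct) + 0×(0.6Δ_oct) = -2.0Δ_oct; with Δ_oct = 214 kJ/mol that is -428 kJ/mol.

-428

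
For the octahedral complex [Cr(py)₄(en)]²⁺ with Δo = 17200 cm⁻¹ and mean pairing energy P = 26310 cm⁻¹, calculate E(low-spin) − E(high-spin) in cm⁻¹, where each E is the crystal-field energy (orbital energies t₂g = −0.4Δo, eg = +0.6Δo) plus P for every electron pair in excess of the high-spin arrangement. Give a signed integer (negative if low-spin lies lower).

Ligand charges: 4×(+0) from py and 1×(+0) from en sum to +0; with overall charge +2, Cr is +2.
Cr is in group 6, so Cr²⁺ is d⁴ (6 − 2 = 4).
High-spin d⁴ fills as t₂g³ eg¹ with CFSE 3(−0.4) + 1(+0.6) = -0.6Δo = -10320 cm⁻¹.
Low-spin t₂g⁴ eg⁰ gives -1.6Δo = -27520 cm⁻¹, but forming 1 extra pair costs 1P = 26310 cm⁻¹, so E(LS) = -27520 + 26310 = -1210 cm⁻¹.
E(LS) − E(HS) = -1210 − (-10320) = 9110 cm⁻¹.

9110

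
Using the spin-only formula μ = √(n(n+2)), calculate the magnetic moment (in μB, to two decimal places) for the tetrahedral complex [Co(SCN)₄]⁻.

Each SCN⁻ contributes -1; 4 × (-1) = -4. With overall charge -1, Co is in the +3 oxidation state.
Co is in group 9, so Co³⁺ is d⁶ (9 − 3 = 6).
Tetrahedral splitting is small, so the complex is high-spin.
Configuration: e^3 t2^3 → 4 unpaired electrons.
μ(spin-only) = √[4(4+2)] = √24 ≈ 4.90 μB.

4.90 μB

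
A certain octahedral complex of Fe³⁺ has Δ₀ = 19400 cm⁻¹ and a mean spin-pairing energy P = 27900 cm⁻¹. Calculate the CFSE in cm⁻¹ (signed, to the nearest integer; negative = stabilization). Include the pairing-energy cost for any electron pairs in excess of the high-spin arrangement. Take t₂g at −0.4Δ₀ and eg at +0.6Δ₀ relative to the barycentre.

0

Fe sits in group 8; removing 3 electrons leaves Fe³⁺ with 8 − 3 = 5 d electrons.
With Δ₀ < P the complex is high-spin.
That gives t₂g³ eg².
Orbital CFSE = 0.0Δ₀ = 0.0 × 19400 = 0 cm⁻¹.
High-spin has no excess pairs, so no pairing correction applies.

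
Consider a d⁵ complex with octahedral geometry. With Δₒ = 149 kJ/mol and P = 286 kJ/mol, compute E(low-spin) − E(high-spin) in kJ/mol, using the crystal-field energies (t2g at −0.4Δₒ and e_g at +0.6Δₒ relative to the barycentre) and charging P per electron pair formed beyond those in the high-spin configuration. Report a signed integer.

274

High-spin: t2g^3 e_g^2, CFSE = 0.0Δₒ = 0 kJ/mol.
Low-spin: t2g^5 e_g^0, orbital CFSE = -2.0Δₒ = -298 kJ/mol; plus 2 excess pairs × P = +572 kJ/mol; total 274 kJ/mol.
Thus E(LS) − E(HS) = 274 kJ/mol.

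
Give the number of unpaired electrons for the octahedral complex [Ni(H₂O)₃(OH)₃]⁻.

2

Ligand charges: 3×(+0) from H₂O and 3×(-1) from OH⁻ sum to -3; with overall charge -1, Ni is +2.
Ni²⁺: group 10, so d-count = 10 − 2 = 8.
Configuration: t2g^6 e_g^2, giving 2 unpaired electrons.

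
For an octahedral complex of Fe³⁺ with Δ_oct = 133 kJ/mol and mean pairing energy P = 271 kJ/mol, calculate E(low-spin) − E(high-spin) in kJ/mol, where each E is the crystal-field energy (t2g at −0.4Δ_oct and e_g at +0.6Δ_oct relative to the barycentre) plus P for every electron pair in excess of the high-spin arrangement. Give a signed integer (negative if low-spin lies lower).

Fe sits in group 8; removing 3 electrons leaves Fe³⁺ with 8 − 3 = 5 d electrons.
In the high-spin limit (t2g^3 e_g^2) the orbital term is 0.0Δ_oct = 0 kJ/mol, with no excess pairing.
Low-spin t2g^5 e_g^0 gives -2.0Δ_oct = -266 kJ/mol, but forming 2 extra pairs costs 2P = 542 kJ/mol, so E(LS) = -266 + 542 = 276 kJ/mol.
E(LS) − E(HS) = 276 − (0) = 276 kJ/mol.

276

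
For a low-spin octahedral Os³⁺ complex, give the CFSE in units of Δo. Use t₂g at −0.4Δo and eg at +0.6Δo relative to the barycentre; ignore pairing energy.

-2.0 Δo

Os sits in group 8; removing 3 electrons leaves Os³⁺ with 8 − 3 = 5 d electrons.
Configuration: t₂g⁵ eg⁰.
CFSE = 5(-0.4Δo) + 0(0.6Δo) = -2.0Δo + 0.0Δo = -2.0Δo.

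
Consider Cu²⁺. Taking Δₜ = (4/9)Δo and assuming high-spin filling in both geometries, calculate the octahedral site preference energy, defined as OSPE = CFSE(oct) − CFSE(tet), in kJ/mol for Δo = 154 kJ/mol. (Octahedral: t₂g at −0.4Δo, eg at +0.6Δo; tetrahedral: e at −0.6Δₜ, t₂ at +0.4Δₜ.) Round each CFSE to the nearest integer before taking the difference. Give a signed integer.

-65

Group 11 minus oxidation state +2 gives a d⁹ configuration for Cu²⁺.
Octahedral (high-spin): t2g^6 e_g^3, CFSE = 6(−0.4) + 3(+0.6) = -0.6Δo = -0.6 × 154 = -92 kJ/mol.
In a tetrahedral site the filling is e^4 t2^5: CFSE(tet) = -0.4Δₜ = -0.4 × (4/9)(154) = -27 kJ/mol.
OSPE = CFSE(oct) − CFSE(tet) = -92 − (-27) = -65 kJ/mol.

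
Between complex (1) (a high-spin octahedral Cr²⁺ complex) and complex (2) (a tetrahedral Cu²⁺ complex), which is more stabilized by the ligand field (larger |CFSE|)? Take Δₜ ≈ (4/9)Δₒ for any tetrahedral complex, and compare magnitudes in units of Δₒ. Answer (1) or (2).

(1)

(1): Cr sits in group 6; removing 2 electrons leaves Cr²⁺ with 6 − 2 = 4 d electrons; t2g^3 e_g^1, CFSE = -0.6Δₒ.
(2): Cu is in group 11, so Cu²⁺ is d⁹ (11 − 2 = 9); Tetrahedral splitting is small, so the complex is high-spin; e⁴ t₂⁵, CFSE = -0.4Δₜ ≈ -0.18Δₒ.
So (1) has the larger |CFSE|.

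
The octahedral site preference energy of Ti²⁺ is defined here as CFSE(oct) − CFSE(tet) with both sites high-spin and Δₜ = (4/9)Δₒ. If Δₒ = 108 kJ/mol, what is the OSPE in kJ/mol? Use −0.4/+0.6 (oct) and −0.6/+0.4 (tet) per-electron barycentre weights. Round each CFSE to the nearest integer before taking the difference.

Ti is in group 4, so Ti²⁺ is d² (4 − 2 = 2).
In an octahedral site d² (HS) is t₂g² eg⁰, giving CFSE(oct) = -0.8Δₒ = -86 kJ/mol.
In a tetrahedral site the filling is e² t₂⁰: CFSE(tet) = -1.2Δₜ = -1.2 × (4/9)(108) = -58 kJ/mol.
OSPE = CFSE(oct) − CFSE(tet) = -86 − (-58) = -28 kJ/mol.

-28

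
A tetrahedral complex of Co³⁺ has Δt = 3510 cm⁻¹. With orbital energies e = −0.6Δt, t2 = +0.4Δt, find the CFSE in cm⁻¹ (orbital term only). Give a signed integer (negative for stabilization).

-2106

Co³⁺: group 9, so d-count = 9 − 3 = 6.
Tetrahedral splitting is small, so the complex is high-spin.
The d⁶ electrons fill as e^3 t2^3.
Orbital CFSE = 3(-0.6) + 3(0.4) = -0.6Δt = -0.6 × 3510 = -2106 cm⁻¹.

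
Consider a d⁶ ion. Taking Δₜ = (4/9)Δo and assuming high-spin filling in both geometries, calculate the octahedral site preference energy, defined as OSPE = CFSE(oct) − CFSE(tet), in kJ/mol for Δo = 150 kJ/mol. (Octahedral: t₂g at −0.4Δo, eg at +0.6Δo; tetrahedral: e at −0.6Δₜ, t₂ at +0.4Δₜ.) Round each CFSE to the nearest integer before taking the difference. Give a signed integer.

Octahedral (high-spin): t₂g⁴ eg², CFSE = 4(−0.4) + 2(+0.6) = -0.4Δo = -0.4 × 150 = -60 kJ/mol.
In a tetrahedral site the filling is e³ t₂³: CFSE(tet) = -0.6Δₜ = -0.6 × (4/9)(150) = -40 kJ/mol.
Subtracting, OSPE = -60 − (-40) = -20 kJ/mol.

-20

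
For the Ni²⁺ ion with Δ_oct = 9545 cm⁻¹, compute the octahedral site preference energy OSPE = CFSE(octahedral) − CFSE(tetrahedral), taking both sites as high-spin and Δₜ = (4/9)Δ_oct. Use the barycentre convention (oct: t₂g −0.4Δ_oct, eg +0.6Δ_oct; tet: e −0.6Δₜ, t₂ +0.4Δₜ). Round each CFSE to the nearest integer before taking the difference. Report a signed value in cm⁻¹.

-8060

Ni is in group 10, so Ni²⁺ is d⁸ (10 − 2 = 8).
Octahedral (high-spin): t₂g⁶ eg², CFSE = 6(−0.4) + 2(+0.6) = -1.2Δ_oct = -1.2 × 9545 = -11454 cm⁻¹.
Tetrahedral: e⁴ t₂⁴, CFSE = 4(−0.6) + 4(+0.4) = -0.8Δₜ = -0.8 × (4/9) × 9545 = -3394 cm⁻¹.
Subtracting, OSPE = -11454 − (-3394) = -8060 cm⁻¹.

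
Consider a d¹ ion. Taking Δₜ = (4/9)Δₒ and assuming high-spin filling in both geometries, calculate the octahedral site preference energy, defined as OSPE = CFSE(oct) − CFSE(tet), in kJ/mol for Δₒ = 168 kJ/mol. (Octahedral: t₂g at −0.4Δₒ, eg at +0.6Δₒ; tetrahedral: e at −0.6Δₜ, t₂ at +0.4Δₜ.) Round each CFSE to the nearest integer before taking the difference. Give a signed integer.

-22

Octahedral high-spin t₂g¹ eg⁰: CFSE = -0.4 × 168 = -67 kJ/mol.
Tetrahedral e¹ t₂⁰ gives -0.6Δₜ = -0.6 × (4/9) × 168 = -45 kJ/mol.
OSPE = CFSE(oct) − CFSE(tet) = -67 − (-45) = -22 kJ/mol.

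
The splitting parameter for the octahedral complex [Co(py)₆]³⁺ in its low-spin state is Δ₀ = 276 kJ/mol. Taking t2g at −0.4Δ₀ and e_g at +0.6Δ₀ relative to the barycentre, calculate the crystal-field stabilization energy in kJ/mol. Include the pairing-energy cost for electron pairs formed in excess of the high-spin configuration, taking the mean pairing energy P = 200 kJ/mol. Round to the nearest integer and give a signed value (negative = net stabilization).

-262

py is neutral, so the +3 overall charge sits on Co: oxidation state +3.
Co is in group 9, so Co³⁺ is d⁶ (9 − 3 = 6).
Configuration: t2g^6 e_g^0.
Orbital CFSE = 6(-0.4) + 0(0.6) = -2.4Δ₀ = -2.4 × 276 = -662 kJ/mol.
Relative to high-spin t2g^4 e_g^2 (1 paired), the low-spin configuration has 2 additional pairs, contributing +2 × 200 = +400 kJ/mol.
Combining: -662 + 400 = -262 kJ/mol.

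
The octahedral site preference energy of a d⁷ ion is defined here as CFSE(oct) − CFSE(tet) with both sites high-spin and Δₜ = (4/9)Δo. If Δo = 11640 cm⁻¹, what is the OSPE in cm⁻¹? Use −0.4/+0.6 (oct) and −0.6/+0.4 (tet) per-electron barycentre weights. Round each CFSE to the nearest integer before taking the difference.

-3104

In an octahedral site d⁷ (HS) is t2g^5 e_g^2, giving CFSE(oct) = -0.8Δo = -9312 cm⁻¹.
Tetrahedral: e^4 t2^3, CFSE = 4(−0.6) + 3(+0.4) = -1.2Δₜ = -1.2 × (4/9) × 11640 = -6208 cm⁻¹.
OSPE = CFSE(oct) − CFSE(tet) = -9312 − (-6208) = -3104 cm⁻¹.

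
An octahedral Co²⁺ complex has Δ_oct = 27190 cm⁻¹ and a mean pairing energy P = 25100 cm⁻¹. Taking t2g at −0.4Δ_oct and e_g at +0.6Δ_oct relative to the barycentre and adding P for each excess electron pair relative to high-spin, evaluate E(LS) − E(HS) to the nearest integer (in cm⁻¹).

-2090

Co²⁺: group 9, so d-count = 9 − 2 = 7.
High-spin d⁷ fills as t2g^5 e_g^2 with CFSE 5(−0.4) + 2(+0.6) = -0.8Δ_oct = -21752 cm⁻¹.
Low-spin t2g^6 e_g^1 gives -1.8Δ_oct = -48942 cm⁻¹, but forming 1 extra pair costs 1P = 25100 cm⁻¹, so E(LS) = -48942 + 25100 = -23842 cm⁻¹.
The difference is -23842 − (-21752) = -2090 cm⁻¹, so low-spin lies lower.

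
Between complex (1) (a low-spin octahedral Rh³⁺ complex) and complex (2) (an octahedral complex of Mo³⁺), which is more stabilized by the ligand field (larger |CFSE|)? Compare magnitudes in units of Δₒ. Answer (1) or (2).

(1): Rh is in group 9, so Rh³⁺ is d⁶ (9 − 3 = 6); t2g^6 e_g^0, CFSE = -2.4Δₒ.
(2): Group 6 minus oxidation state +3 gives a d³ configuration for Mo³⁺; For octahedral d³ the high- and low-spin configurations coincide; t₂g³ eg⁰, CFSE = -1.2Δₒ.
So (1) has the larger |CFSE|.

(1)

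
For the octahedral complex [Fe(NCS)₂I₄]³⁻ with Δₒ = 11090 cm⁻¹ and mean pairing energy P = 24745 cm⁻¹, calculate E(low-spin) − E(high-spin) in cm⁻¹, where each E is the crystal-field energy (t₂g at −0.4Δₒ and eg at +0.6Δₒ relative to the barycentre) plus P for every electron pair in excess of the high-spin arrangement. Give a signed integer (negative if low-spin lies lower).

Ligand charges: 2×(-1) from NCS⁻ and 4×(-1) from I⁻ sum to -6; with overall charge -3, Fe is +3.
Fe³⁺: group 8, so d-count = 8 − 3 = 5.
In the high-spin limit (t₂g³ eg²) the orbital term is 0.0Δₒ = 0 cm⁻¹, with no excess pairing.
For low-spin the configuration is t₂g⁵ eg⁰: orbital energy -2.0 × 11090 = -22180 cm⁻¹, and 2 additional pairs relative to high-spin add 49490 cm⁻¹, giving 27310 cm⁻¹.
E(LS) − E(HS) = 27310 − (0) = 27310 cm⁻¹.

27310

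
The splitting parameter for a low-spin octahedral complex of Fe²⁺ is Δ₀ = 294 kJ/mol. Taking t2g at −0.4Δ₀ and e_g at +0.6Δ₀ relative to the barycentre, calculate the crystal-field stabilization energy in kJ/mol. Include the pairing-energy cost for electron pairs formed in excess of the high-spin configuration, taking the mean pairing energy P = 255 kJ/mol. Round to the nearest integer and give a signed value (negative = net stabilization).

-196

Fe is in group 8, so Fe²⁺ is d⁶ (8 − 2 = 6).
Electron filling gives t2g^6 e_g^0.
Orbital CFSE = 6(-0.4) + 0(0.6) = -2.4Δ₀ = -2.4 × 294 = -706 kJ/mol.
Relative to high-spin t2g^4 e_g^2 (1 paired), the low-spin configuration has 2 additional pairs, contributing +2 × 255 = +510 kJ/mol.
Net CFSE = -706 + 510 = -196 kJ/mol.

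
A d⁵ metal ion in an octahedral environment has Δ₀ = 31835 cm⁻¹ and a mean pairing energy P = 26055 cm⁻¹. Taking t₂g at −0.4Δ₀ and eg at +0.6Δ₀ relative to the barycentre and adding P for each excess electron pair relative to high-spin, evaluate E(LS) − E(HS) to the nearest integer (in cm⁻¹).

-11560

High-spin d⁵ fills as t₂g³ eg² with CFSE 3(−0.4) + 2(+0.6) = 0.0Δ₀ = 0 cm⁻¹.
Low-spin: t₂g⁵ eg⁰, orbital CFSE = -2.0Δ₀ = -63670 cm⁻¹; plus 2 excess pairs × P = +52110 cm⁻¹; total -11560 cm⁻¹.
E(LS) − E(HS) = -11560 − (0) = -11560 cm⁻¹.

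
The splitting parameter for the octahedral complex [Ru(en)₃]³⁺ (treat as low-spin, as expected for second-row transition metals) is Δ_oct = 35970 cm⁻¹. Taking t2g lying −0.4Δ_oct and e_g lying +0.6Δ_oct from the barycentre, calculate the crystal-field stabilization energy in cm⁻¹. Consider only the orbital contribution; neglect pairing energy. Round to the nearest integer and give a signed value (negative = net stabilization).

-71940

en is neutral, so the +3 overall charge sits on Ru: oxidation state +3.
Ru is in group 8, so Ru³⁺ is d⁵ (8 − 3 = 5).
The d⁵ electrons fill as t2g^5 e_g^0.
CFSE(orbital) = 5×(-0.4Δ_oct) + 0×(0.6Δ_oct) = -2.0Δ_oct; with Δ_oct = 35970 cm⁻¹ that is -71940 cm⁻¹.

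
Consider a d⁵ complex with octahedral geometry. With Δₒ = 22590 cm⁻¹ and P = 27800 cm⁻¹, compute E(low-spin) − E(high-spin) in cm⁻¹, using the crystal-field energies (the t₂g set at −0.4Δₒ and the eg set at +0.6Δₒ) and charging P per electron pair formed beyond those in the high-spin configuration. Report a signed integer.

10420

High-spin: t₂g³ eg², CFSE = 0.0Δₒ = 0 cm⁻¹.
Low-spin t₂g⁵ eg⁰ gives -2.0Δₒ = -45180 cm⁻¹, but forming 2 extra pairs costs 2P = 55600 cm⁻¹, so E(LS) = -45180 + 55600 = 10420 cm⁻¹.
The difference is 10420 − (0) = 10420 cm⁻¹, so high-spin lies lower.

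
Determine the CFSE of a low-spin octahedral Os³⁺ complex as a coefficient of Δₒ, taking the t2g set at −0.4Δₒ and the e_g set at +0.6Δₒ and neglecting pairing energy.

-2.0 Δₒ

Os is in group 8, so Os³⁺ is d⁵ (8 − 3 = 5).
Configuration: t2g^5 e_g^0.
CFSE = 5(-0.4Δₒ) + 0(0.6Δₒ) = -2.0Δₒ + 0.0Δₒ = -2.0Δₒ.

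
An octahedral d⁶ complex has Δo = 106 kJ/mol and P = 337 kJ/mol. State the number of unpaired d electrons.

4

With Δo < P the complex is high-spin.
Configuration: t2g^4 e_g^2.
Unpaired electrons: 4.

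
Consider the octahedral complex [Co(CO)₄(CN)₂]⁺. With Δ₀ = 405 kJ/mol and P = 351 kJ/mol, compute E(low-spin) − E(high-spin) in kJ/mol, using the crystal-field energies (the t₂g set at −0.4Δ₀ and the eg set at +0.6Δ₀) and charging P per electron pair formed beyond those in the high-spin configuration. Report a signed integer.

Ligand charges: 4×(+0) from CO and 2×(-1) from CN⁻ sum to -2; with overall charge +1, Co is +3.
Co³⁺: group 9, so d-count = 9 − 3 = 6.
High-spin: t₂g⁴ eg², CFSE = -0.4Δ₀ = -162 kJ/mol.
For low-spin the configuration is t₂g⁶ eg⁰: orbital energy -2.4 × 405 = -972 kJ/mol, and 2 additional pairs relative to high-spin add 702 kJ/mol, giving -270 kJ/mol.
The difference is -270 − (-162) = -108 kJ/mol, so low-spin lies lower.

-108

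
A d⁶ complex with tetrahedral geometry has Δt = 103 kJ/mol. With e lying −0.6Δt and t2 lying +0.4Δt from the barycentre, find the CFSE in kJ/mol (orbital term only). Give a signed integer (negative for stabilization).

With tetrahedral geometry the complex is necessarily high-spin.
Configuration: e^3 t2^3.
CFSE(orbital) = 3×(-0.6Δt) + 3×(0.4Δt) = -0.6Δt; with Δt = 103 kJ/mol that is -62 kJ/mol.

-62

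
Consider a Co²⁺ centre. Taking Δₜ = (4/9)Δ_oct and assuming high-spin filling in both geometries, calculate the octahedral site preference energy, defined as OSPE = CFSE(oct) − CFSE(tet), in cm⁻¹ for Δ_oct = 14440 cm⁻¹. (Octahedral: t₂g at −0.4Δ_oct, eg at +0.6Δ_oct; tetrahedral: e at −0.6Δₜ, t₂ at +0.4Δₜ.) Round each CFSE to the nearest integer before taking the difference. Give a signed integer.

-3851

Co²⁺: group 9, so d-count = 9 − 2 = 7.
Octahedral (high-spin): t2g^5 e_g^2, CFSE = 5(−0.4) + 2(+0.6) = -0.8Δ_oct = -0.8 × 14440 = -11552 cm⁻¹.
Tetrahedral: e^4 t2^3, CFSE = 4(−0.6) + 3(+0.4) = -1.2Δₜ = -1.2 × (4/9) × 14440 = -7701 cm⁻¹.
OSPE = CFSE(oct) − CFSE(tet) = -11552 − (-7701) = -3851 cm⁻¹.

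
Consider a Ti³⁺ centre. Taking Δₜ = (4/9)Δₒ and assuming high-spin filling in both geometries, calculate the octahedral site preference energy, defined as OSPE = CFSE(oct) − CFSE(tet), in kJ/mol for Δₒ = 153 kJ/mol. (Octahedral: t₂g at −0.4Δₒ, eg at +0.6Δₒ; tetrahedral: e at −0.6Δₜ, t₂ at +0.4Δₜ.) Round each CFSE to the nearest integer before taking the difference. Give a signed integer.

-20

Ti³⁺: group 4, so d-count = 4 − 3 = 1.
In an octahedral site d¹ (HS) is t2g^1 e_g^0, giving CFSE(oct) = -0.4Δₒ = -61 kJ/mol.
In a tetrahedral site the filling is e^1 t2^0: CFSE(tet) = -0.6Δₜ = -0.6 × (4/9)(153) = -41 kJ/mol.
OSPE = -61 − (-41) = -20 kJ/mol.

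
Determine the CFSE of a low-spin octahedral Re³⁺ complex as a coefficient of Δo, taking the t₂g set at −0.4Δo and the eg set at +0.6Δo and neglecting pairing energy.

-1.6 Δo

Group 7 minus oxidation state +3 gives a d⁴ configuration for Re³⁺.
Configuration: t₂g⁴ eg⁰.
CFSE = 4(-0.4Δo) + 0(0.6Δo) = -1.6Δo + 0.0Δo = -1.6Δo.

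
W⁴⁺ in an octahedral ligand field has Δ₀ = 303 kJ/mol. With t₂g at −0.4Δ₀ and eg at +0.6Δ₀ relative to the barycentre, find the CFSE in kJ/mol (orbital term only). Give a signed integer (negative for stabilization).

Group 6 minus oxidation state +4 gives a d² configuration for W⁴⁺.
Electron filling gives t₂g² eg⁰.
CFSE(orbital) = 2×(-0.4Δ₀) + 0×(0.6Δ₀) = -0.8Δ₀; with Δ₀ = 303 kJ/mol that is -242 kJ/mol.

-242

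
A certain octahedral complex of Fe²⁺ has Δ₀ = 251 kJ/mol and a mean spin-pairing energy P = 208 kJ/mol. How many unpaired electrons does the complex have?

0

Fe²⁺: group 8, so d-count = 8 − 2 = 6.
Since Δ₀ = 251 kJ/mol > P = 208 kJ/mol, the complex adopts the low-spin configuration.
Configuration: t2g^6 e_g^0.
Unpaired electrons: 0.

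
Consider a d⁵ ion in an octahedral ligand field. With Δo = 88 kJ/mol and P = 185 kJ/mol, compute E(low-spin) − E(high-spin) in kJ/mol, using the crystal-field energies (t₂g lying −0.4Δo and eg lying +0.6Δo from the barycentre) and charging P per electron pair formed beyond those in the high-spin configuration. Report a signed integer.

High-spin d⁵ fills as t₂g³ eg² with CFSE 3(−0.4) + 2(+0.6) = 0.0Δo = 0 kJ/mol.
Low-spin: t₂g⁵ eg⁰, orbital CFSE = -2.0Δo = -176 kJ/mol; plus 2 excess pairs × P = +370 kJ/mol; total 194 kJ/mol.
Thus E(LS) − E(HS) = 194 kJ/mol.

194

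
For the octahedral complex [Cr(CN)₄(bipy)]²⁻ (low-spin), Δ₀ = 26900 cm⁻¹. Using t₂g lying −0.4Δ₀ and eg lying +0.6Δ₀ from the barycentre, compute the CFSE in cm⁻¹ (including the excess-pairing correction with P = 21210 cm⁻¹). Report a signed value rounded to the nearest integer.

Ligand charges: 4×(-1) from CN⁻ and 1×(+0) from bipy sum to -4; with overall charge -2, Cr is +2.
Cr sits in group 6; removing 2 electrons leaves Cr²⁺ with 6 − 2 = 4 d electrons.
Electron filling gives t₂g⁴ eg⁰.
CFSE(orbital) = 4×(-0.4Δ₀) + 0×(0.6Δ₀) = -1.6Δ₀; with Δ₀ = 26900 cm⁻¹ that is -43040 cm⁻¹.
High-spin d⁴ would be t₂g³ eg¹ with 0 pairs; low-spin has 1, so 1 excess pair costs +1P = +21210 cm⁻¹.
Overall CFSE = -43040 + 21210 = -21830 cm⁻¹.

-21830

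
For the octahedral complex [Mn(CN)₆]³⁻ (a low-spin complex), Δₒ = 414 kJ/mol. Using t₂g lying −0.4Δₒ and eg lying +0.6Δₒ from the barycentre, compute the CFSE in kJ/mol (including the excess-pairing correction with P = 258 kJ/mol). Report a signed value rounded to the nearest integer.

Each CN⁻ contributes -1; 6 × (-1) = -6. With overall charge -3, Mn is in the +3 oxidation state.
Mn³⁺: group 7, so d-count = 7 − 3 = 4.
Electron filling gives t₂g⁴ eg⁰.
The orbital stabilization is -1.6Δₒ = -1.6 × 414 = -662 kJ/mol.
Relative to high-spin t₂g³ eg¹ (0 paired), the low-spin configuration has 1 additional pair, contributing +1 × 258 = +258 kJ/mol.
Overall CFSE = -662 + 258 = -404 kJ/mol.

-404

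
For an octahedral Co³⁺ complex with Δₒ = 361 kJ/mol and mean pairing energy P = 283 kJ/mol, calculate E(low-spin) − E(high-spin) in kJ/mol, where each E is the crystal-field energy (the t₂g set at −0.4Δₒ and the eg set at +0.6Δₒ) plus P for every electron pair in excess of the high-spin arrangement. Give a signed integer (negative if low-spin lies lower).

Group 9 minus oxidation state +3 gives a d⁶ configuration for Co³⁺.
High-spin d⁶ fills as t₂g⁴ eg² with CFSE 4(−0.4) + 2(+0.6) = -0.4Δₒ = -144 kJ/mol.
Low-spin: t₂g⁶ eg⁰, orbital CFSE = -2.4Δₒ = -866 kJ/mol; plus 2 excess pairs × P = +566 kJ/mol; total -300 kJ/mol.
Thus E(LS) − E(HS) = -156 kJ/mol.

-156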